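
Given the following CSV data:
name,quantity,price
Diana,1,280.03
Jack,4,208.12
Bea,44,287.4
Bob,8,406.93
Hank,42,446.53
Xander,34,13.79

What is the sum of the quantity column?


Values in 'quantity' column:
  Row 1: 1
  Row 2: 4
  Row 3: 44
  Row 4: 8
  Row 5: 42
  Row 6: 34
Sum = 1 + 4 + 44 + 8 + 42 + 34 = 133

ANSWER: 133


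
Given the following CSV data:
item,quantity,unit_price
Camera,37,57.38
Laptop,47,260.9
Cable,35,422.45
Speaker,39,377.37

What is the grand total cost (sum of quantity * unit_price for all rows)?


Computing row totals:
  Camera: 37 * 57.38 = 2123.06
  Laptop: 47 * 260.9 = 12262.3
  Cable: 35 * 422.45 = 14785.75
  Speaker: 39 * 377.37 = 14717.43
Grand total = 2123.06 + 12262.3 + 14785.75 + 14717.43 = 43888.54

ANSWER: 43888.54


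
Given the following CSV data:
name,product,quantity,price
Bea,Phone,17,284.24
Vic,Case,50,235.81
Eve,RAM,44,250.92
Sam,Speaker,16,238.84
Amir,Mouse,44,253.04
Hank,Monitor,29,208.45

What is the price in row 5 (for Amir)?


Row 5: Amir
Column 'price' = 253.04

ANSWER: 253.04


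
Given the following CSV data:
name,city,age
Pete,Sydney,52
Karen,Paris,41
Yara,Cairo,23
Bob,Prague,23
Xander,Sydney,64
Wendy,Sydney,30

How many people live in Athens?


Scanning city column for 'Athens':
Total matches: 0

ANSWER: 0


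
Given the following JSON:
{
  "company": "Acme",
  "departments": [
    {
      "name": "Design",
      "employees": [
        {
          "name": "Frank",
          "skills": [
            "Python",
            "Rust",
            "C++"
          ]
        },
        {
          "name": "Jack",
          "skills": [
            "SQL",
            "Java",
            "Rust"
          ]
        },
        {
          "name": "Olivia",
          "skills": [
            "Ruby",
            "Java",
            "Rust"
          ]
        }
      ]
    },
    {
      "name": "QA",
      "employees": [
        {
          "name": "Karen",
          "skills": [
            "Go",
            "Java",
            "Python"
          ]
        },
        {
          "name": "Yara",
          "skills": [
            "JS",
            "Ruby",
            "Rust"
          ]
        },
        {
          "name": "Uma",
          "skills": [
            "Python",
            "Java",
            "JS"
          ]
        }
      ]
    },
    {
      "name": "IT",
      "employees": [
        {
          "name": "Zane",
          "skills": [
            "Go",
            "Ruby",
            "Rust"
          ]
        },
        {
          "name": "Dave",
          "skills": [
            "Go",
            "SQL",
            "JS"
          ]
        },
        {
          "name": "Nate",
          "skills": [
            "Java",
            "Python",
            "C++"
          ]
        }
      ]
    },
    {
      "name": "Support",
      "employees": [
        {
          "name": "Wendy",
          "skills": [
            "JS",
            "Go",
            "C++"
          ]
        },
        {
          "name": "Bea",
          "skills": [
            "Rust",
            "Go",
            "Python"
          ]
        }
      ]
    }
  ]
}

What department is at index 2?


Path: departments[2].name
Value: IT

ANSWER: IT


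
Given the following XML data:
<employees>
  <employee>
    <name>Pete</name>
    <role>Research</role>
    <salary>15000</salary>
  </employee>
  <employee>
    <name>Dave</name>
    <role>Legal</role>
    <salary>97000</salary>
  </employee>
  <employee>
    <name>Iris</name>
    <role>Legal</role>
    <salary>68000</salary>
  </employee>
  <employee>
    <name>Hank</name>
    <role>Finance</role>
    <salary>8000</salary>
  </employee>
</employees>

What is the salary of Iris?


Searching for <employee> with <name>Iris</name>
Found at position 3
<salary>68000</salary>

ANSWER: 68000


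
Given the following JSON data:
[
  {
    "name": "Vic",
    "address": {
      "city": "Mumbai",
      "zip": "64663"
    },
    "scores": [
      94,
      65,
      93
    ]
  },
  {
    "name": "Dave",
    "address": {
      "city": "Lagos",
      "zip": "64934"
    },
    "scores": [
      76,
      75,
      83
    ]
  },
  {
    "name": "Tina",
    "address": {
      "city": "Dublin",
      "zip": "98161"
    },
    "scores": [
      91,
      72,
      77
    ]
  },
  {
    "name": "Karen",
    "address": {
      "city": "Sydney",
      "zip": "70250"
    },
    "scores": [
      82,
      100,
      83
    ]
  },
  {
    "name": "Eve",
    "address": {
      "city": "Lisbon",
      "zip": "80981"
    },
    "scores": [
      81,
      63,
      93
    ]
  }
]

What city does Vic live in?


Path: records[0].address.city
Value: Mumbai

ANSWER: Mumbai


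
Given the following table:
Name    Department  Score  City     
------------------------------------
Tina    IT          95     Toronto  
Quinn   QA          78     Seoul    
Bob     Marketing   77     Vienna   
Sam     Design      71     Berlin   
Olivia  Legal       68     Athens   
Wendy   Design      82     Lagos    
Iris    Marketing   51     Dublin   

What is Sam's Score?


Row 4: Sam
Score = 71

ANSWER: 71


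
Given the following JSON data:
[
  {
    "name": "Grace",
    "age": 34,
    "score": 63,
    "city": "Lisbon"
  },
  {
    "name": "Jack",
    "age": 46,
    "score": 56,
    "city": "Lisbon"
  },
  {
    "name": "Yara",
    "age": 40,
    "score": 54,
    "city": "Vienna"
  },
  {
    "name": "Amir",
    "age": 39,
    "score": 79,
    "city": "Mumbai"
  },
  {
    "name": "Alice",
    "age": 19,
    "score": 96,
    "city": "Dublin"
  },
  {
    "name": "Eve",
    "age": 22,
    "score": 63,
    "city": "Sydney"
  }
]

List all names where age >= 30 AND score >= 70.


Checking both conditions:
  Grace (age=34, score=63) -> no
  Jack (age=46, score=56) -> no
  Yara (age=40, score=54) -> no
  Amir (age=39, score=79) -> YES
  Alice (age=19, score=96) -> no
  Eve (age=22, score=63) -> no


ANSWER: Amir


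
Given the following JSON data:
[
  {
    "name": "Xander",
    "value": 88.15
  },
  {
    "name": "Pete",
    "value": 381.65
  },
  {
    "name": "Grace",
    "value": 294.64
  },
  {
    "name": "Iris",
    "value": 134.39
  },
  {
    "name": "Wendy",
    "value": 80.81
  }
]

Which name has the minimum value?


Comparing values:
  Xander: 88.15
  Pete: 381.65
  Grace: 294.64
  Iris: 134.39
  Wendy: 80.81
Minimum: Wendy (80.81)

ANSWER: Wendy


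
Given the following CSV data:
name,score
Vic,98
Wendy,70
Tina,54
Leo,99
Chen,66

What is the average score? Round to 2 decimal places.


Scores: 98, 70, 54, 99, 66
Sum = 387
Count = 5
Average = 387 / 5 = 77.40

ANSWER: 77.40


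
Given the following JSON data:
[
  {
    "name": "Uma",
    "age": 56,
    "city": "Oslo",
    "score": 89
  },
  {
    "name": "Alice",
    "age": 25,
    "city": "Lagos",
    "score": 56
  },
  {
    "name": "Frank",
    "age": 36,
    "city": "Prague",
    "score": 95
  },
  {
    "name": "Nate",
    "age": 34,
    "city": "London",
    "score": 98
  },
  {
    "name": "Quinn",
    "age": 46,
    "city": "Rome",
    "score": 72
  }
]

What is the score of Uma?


Looking up record where name = Uma
Record index: 0
Field 'score' = 89

ANSWER: 89


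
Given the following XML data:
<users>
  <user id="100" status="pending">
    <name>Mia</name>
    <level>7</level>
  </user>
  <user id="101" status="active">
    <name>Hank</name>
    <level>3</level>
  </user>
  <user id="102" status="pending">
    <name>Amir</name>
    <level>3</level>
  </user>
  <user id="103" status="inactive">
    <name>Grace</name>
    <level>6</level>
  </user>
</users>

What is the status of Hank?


Finding user with name = Hank
user id="101" status="active"

ANSWER: active


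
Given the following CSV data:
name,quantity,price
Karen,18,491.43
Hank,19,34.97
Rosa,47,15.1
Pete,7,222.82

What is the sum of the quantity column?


Values in 'quantity' column:
  Row 1: 18
  Row 2: 19
  Row 3: 47
  Row 4: 7
Sum = 18 + 19 + 47 + 7 = 91

ANSWER: 91


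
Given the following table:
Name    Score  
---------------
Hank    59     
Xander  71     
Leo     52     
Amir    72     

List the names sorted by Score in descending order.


Sorting by Score (descending):
  Amir: 72
  Xander: 71
  Hank: 59
  Leo: 52


ANSWER: Amir, Xander, Hank, Leo


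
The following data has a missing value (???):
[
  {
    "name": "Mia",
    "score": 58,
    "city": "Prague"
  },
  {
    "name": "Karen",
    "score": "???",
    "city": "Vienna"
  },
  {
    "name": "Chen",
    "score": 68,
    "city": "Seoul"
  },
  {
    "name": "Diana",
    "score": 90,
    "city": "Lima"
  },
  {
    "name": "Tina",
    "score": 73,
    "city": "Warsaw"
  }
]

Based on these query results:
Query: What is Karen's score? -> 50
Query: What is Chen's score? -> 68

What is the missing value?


The missing value is Karen's score
From query: Karen's score = 50

ANSWER: 50


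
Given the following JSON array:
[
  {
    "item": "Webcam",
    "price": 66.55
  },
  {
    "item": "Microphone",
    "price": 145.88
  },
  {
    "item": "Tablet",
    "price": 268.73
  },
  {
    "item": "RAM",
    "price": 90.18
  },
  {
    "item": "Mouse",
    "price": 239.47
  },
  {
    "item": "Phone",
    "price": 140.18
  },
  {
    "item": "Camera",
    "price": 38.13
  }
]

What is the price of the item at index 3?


Array index 3 -> RAM
price = 90.18

ANSWER: 90.18


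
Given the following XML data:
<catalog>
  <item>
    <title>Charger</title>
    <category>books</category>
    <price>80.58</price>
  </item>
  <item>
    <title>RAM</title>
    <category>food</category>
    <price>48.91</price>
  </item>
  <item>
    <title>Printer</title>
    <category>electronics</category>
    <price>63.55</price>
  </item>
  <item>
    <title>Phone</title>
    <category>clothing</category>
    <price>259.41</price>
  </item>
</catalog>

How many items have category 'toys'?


Scanning <item> elements for <category>toys</category>:
Count: 0

ANSWER: 0


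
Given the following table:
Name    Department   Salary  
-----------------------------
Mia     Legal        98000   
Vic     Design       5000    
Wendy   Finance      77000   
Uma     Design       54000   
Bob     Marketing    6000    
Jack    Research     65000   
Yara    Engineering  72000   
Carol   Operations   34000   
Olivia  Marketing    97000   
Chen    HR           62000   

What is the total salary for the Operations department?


Operations department members:
  Carol: 34000
Total = 34000 = 34000

ANSWER: 34000


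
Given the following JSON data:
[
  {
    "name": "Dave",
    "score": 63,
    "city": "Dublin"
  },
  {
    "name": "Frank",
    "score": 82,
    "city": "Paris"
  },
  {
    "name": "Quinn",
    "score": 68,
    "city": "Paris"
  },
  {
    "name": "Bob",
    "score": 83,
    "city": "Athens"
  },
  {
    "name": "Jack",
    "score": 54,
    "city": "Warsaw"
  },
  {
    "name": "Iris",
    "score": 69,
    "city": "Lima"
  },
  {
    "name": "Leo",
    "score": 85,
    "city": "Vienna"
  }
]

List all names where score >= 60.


Filtering records where score >= 60:
  Dave (score=63) -> YES
  Frank (score=82) -> YES
  Quinn (score=68) -> YES
  Bob (score=83) -> YES
  Jack (score=54) -> no
  Iris (score=69) -> YES
  Leo (score=85) -> YES


ANSWER: Dave, Frank, Quinn, Bob, Iris, Leo


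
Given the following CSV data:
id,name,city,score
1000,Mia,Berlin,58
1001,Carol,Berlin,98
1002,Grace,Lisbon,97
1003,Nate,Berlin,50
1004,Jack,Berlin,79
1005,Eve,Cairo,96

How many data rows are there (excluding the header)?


Counting rows (excluding header):
Header: id,name,city,score
Data rows: 6

ANSWER: 6


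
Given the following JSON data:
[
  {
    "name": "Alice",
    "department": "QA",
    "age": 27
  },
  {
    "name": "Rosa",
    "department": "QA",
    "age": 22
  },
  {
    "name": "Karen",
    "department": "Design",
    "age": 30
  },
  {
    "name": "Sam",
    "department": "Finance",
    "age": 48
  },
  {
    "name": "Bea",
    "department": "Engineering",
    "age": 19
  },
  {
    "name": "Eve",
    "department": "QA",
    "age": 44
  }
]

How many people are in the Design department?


Scanning records for department = Design
  Record 2: Karen
Count: 1

ANSWER: 1


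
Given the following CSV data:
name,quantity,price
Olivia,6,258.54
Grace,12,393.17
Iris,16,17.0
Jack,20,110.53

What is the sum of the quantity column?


Values in 'quantity' column:
  Row 1: 6
  Row 2: 12
  Row 3: 16
  Row 4: 20
Sum = 6 + 12 + 16 + 20 = 54

ANSWER: 54


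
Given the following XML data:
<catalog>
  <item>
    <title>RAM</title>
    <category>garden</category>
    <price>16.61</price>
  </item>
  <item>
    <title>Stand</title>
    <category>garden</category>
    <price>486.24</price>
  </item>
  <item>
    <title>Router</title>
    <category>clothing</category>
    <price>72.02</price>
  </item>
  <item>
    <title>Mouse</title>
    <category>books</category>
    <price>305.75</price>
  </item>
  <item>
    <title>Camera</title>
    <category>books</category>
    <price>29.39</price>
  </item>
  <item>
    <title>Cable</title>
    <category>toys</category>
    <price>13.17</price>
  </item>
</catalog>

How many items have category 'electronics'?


Scanning <item> elements for <category>electronics</category>:
Count: 0

ANSWER: 0


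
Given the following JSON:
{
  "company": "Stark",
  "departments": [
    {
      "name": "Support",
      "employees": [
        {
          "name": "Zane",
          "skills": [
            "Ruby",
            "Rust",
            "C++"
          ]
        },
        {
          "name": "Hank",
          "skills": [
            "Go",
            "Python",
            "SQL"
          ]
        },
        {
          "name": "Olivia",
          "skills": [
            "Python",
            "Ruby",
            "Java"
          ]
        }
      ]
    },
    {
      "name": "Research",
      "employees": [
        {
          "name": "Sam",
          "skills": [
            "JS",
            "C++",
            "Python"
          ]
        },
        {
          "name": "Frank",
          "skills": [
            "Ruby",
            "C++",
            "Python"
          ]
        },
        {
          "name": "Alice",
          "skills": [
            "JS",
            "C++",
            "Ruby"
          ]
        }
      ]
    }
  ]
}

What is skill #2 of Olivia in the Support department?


Path: departments[0].employees[2].skills[1]
Value: Ruby

ANSWER: Ruby


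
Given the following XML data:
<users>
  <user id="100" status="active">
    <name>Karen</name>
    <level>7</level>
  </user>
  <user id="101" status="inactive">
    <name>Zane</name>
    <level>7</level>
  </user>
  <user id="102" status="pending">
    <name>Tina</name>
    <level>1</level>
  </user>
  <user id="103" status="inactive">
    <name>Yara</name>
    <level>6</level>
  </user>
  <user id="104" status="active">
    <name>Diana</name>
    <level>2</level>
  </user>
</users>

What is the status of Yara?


Finding user with name = Yara
user id="103" status="inactive"

ANSWER: inactive


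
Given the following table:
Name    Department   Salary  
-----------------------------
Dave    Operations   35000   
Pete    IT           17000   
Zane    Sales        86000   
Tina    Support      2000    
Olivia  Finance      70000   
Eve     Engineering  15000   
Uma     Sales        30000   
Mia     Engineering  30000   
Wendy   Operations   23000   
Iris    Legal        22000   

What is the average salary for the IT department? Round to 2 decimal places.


IT department members:
  Pete: 17000
Sum = 17000
Count = 1
Average = 17000 / 1 = 17000.00

ANSWER: 17000.00


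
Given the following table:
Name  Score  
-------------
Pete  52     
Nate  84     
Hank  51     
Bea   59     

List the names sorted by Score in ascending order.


Sorting by Score (ascending):
  Hank: 51
  Pete: 52
  Bea: 59
  Nate: 84


ANSWER: Hank, Pete, Bea, Nate


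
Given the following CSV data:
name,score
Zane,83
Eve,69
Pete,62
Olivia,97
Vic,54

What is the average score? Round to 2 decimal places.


Scores: 83, 69, 62, 97, 54
Sum = 365
Count = 5
Average = 365 / 5 = 73.00

ANSWER: 73.00


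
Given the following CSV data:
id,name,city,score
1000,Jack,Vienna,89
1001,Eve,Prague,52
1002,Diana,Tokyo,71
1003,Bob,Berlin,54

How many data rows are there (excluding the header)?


Counting rows (excluding header):
Header: id,name,city,score
Data rows: 4

ANSWER: 4


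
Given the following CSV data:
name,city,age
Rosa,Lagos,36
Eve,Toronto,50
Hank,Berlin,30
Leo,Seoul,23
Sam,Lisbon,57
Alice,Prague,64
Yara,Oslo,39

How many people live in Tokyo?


Scanning city column for 'Tokyo':
Total matches: 0

ANSWER: 0


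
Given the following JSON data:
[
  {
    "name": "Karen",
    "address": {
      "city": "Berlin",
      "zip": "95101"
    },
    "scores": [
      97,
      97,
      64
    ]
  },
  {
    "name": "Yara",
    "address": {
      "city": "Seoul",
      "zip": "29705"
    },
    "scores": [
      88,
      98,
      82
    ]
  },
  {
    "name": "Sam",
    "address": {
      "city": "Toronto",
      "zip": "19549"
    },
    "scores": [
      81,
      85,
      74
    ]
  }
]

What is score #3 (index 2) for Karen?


Path: records[0].scores[2]
Value: 64

ANSWER: 64


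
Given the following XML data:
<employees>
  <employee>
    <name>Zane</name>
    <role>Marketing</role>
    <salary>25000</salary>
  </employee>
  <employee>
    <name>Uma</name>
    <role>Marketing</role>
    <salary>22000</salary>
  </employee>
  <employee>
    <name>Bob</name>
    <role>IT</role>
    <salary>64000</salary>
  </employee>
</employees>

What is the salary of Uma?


Searching for <employee> with <name>Uma</name>
Found at position 2
<salary>22000</salary>

ANSWER: 22000


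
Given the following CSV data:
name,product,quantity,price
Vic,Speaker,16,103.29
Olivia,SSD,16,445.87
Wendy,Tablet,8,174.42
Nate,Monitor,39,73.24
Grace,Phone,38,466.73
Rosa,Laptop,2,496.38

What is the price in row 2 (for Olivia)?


Row 2: Olivia
Column 'price' = 445.87

ANSWER: 445.87


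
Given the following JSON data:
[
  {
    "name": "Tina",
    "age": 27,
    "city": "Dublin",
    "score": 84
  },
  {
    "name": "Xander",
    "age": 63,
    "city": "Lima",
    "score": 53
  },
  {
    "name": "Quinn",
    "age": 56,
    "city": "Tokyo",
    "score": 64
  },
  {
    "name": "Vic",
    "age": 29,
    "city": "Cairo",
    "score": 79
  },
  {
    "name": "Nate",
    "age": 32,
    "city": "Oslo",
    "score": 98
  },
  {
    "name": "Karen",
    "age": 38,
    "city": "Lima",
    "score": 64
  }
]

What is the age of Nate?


Looking up record where name = Nate
Record index: 4
Field 'age' = 32

ANSWER: 32


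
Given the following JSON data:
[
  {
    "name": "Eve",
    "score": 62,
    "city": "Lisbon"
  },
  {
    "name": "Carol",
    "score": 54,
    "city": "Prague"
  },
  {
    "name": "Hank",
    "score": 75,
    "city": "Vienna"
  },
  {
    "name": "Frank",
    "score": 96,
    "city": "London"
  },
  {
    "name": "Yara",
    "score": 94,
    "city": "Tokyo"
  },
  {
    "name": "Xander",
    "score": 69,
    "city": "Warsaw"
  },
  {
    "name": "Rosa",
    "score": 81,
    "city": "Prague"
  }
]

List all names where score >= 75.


Filtering records where score >= 75:
  Eve (score=62) -> no
  Carol (score=54) -> no
  Hank (score=75) -> YES
  Frank (score=96) -> YES
  Yara (score=94) -> YES
  Xander (score=69) -> no
  Rosa (score=81) -> YES


ANSWER: Hank, Frank, Yara, Rosa


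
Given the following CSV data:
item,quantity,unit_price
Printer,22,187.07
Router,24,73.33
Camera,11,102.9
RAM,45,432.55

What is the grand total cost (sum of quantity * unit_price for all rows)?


Computing row totals:
  Printer: 22 * 187.07 = 4115.54
  Router: 24 * 73.33 = 1759.92
  Camera: 11 * 102.9 = 1131.9
  RAM: 45 * 432.55 = 19464.75
Grand total = 4115.54 + 1759.92 + 1131.9 + 19464.75 = 26472.11

ANSWER: 26472.11


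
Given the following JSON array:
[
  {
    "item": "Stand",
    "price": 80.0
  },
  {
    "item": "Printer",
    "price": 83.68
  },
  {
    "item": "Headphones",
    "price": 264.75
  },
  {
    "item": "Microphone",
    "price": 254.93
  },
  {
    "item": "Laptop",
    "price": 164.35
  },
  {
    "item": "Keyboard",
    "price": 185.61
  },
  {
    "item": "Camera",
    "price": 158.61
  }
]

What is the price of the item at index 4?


Array index 4 -> Laptop
price = 164.35

ANSWER: 164.35


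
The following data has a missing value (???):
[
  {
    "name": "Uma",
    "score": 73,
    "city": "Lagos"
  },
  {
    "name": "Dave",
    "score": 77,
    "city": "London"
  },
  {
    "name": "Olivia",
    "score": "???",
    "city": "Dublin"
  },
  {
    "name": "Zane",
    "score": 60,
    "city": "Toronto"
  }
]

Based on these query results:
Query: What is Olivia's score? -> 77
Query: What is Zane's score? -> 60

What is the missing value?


The missing value is Olivia's score
From query: Olivia's score = 77

ANSWER: 77


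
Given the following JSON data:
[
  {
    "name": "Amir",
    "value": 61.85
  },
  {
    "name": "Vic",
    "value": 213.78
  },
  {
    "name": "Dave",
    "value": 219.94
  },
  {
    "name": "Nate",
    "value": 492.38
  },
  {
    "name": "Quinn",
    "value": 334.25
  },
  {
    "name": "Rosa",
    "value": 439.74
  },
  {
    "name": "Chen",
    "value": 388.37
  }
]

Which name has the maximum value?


Comparing values:
  Amir: 61.85
  Vic: 213.78
  Dave: 219.94
  Nate: 492.38
  Quinn: 334.25
  Rosa: 439.74
  Chen: 388.37
Maximum: Nate (492.38)

ANSWER: Nate


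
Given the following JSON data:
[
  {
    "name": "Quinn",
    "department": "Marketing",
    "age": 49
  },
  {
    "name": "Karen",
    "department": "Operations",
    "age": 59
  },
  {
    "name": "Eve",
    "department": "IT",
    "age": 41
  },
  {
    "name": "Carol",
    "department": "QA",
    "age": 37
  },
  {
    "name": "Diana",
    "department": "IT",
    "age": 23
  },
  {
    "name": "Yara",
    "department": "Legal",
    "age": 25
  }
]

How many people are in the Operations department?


Scanning records for department = Operations
  Record 1: Karen
Count: 1

ANSWER: 1


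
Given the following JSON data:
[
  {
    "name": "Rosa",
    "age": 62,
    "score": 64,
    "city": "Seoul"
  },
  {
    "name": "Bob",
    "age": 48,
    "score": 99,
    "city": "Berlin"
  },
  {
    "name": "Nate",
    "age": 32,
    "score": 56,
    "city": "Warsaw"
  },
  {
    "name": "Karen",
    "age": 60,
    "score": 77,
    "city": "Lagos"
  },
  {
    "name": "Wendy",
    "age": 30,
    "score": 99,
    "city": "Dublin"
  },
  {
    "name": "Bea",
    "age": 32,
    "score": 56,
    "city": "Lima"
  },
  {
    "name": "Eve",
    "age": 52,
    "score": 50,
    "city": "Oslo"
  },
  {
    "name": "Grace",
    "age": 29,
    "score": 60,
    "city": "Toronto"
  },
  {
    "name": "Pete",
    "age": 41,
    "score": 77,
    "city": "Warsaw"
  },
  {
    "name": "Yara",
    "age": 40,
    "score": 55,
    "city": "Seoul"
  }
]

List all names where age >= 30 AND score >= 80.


Checking both conditions:
  Rosa (age=62, score=64) -> no
  Bob (age=48, score=99) -> YES
  Nate (age=32, score=56) -> no
  Karen (age=60, score=77) -> no
  Wendy (age=30, score=99) -> YES
  Bea (age=32, score=56) -> no
  Eve (age=52, score=50) -> no
  Grace (age=29, score=60) -> no
  Pete (age=41, score=77) -> no
  Yara (age=40, score=55) -> no


ANSWER: Bob, Wendy


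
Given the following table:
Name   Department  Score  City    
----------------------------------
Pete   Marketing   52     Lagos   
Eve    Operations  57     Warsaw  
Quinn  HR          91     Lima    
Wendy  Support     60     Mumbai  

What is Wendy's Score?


Row 4: Wendy
Score = 60

ANSWER: 60


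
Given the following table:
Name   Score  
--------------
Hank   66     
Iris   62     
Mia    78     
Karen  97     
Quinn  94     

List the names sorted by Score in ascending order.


Sorting by Score (ascending):
  Iris: 62
  Hank: 66
  Mia: 78
  Quinn: 94
  Karen: 97


ANSWER: Iris, Hank, Mia, Quinn, Karen


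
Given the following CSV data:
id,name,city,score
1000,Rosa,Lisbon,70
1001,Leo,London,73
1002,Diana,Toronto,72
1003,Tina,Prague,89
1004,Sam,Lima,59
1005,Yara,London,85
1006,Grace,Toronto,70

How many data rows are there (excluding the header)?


Counting rows (excluding header):
Header: id,name,city,score
Data rows: 7

ANSWER: 7


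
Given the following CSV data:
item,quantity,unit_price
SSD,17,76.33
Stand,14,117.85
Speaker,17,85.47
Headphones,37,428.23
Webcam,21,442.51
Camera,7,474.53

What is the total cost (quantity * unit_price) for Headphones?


Row: Headphones
quantity = 37
unit_price = 428.23
total = 37 * 428.23 = 15844.51

ANSWER: 15844.51


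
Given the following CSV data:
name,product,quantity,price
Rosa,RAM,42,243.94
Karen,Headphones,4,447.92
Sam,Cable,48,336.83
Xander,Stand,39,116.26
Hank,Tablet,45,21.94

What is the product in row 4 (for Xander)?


Row 4: Xander
Column 'product' = Stand

ANSWER: Stand


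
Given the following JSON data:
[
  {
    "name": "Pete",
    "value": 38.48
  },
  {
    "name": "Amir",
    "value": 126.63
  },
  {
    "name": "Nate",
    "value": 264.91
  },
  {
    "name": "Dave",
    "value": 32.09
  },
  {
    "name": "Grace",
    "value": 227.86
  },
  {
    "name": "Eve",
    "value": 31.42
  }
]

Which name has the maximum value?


Comparing values:
  Pete: 38.48
  Amir: 126.63
  Nate: 264.91
  Dave: 32.09
  Grace: 227.86
  Eve: 31.42
Maximum: Nate (264.91)

ANSWER: Nate


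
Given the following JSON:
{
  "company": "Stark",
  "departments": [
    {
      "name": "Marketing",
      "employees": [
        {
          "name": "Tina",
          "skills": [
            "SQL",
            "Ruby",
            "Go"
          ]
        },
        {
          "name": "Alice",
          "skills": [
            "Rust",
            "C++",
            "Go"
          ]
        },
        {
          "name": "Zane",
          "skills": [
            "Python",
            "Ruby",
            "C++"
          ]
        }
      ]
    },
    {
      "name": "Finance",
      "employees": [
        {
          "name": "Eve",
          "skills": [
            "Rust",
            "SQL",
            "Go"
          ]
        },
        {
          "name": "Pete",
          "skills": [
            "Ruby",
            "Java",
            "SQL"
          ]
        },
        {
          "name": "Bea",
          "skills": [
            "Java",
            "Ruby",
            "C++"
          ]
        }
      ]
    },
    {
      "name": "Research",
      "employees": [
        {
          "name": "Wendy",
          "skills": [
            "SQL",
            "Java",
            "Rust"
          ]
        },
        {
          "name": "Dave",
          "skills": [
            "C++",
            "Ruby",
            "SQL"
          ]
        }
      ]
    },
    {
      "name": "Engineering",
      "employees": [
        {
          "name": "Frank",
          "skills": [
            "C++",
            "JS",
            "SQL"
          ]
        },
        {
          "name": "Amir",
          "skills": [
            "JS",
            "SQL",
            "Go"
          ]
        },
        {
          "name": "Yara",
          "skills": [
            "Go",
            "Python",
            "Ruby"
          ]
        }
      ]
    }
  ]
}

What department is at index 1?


Path: departments[1].name
Value: Finance

ANSWER: Finance


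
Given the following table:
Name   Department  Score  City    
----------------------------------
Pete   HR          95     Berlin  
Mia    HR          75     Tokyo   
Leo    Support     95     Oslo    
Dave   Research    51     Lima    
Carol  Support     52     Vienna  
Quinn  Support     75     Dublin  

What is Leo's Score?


Row 3: Leo
Score = 95

ANSWER: 95


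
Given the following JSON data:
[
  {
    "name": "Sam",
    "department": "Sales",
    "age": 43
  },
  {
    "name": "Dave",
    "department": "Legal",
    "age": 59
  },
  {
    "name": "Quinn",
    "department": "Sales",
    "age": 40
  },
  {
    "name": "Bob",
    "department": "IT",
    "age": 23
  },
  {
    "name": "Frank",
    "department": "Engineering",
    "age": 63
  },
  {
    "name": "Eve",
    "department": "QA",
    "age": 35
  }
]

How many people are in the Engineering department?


Scanning records for department = Engineering
  Record 4: Frank
Count: 1

ANSWER: 1


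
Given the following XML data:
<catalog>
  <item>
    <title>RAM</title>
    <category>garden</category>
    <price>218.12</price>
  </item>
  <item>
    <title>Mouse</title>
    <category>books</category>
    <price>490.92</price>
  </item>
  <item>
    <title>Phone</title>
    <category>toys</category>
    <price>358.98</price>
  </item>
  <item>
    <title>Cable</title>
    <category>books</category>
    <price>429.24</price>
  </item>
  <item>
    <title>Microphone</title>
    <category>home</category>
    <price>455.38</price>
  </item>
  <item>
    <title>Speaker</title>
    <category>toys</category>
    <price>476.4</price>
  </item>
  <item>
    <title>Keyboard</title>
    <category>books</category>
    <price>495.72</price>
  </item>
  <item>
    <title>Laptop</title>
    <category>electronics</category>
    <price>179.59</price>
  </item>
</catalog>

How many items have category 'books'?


Scanning <item> elements for <category>books</category>:
  Item 2: Mouse -> MATCH
  Item 4: Cable -> MATCH
  Item 7: Keyboard -> MATCH
Count: 3

ANSWER: 3


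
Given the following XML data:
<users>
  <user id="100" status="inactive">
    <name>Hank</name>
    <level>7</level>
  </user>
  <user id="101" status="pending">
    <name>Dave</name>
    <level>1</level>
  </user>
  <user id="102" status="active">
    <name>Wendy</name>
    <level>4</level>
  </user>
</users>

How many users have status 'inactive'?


Counting users with status='inactive':
  Hank (id=100) -> MATCH
Count: 1

ANSWER: 1


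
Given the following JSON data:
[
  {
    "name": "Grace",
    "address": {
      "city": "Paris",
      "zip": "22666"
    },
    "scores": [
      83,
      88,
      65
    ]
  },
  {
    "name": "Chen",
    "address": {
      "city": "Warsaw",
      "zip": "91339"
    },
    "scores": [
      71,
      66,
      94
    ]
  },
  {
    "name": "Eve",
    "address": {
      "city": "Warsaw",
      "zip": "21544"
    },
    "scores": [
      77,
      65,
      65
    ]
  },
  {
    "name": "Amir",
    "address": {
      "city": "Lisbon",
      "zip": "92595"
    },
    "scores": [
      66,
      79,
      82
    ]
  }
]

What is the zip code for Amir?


Path: records[3].address.zip
Value: 92595

ANSWER: 92595


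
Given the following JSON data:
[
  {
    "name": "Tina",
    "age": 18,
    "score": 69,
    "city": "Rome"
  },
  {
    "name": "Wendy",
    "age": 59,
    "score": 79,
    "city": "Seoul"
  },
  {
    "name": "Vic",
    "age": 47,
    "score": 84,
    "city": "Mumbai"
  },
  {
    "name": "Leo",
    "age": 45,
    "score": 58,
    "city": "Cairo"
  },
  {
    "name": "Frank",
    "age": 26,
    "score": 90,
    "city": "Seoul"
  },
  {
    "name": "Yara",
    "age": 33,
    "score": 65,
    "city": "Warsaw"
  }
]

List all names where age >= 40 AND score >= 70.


Checking both conditions:
  Tina (age=18, score=69) -> no
  Wendy (age=59, score=79) -> YES
  Vic (age=47, score=84) -> YES
  Leo (age=45, score=58) -> no
  Frank (age=26, score=90) -> no
  Yara (age=33, score=65) -> no


ANSWER: Wendy, Vic


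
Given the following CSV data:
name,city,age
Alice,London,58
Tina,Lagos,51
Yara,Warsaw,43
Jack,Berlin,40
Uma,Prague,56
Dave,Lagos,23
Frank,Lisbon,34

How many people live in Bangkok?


Scanning city column for 'Bangkok':
Total matches: 0

ANSWER: 0


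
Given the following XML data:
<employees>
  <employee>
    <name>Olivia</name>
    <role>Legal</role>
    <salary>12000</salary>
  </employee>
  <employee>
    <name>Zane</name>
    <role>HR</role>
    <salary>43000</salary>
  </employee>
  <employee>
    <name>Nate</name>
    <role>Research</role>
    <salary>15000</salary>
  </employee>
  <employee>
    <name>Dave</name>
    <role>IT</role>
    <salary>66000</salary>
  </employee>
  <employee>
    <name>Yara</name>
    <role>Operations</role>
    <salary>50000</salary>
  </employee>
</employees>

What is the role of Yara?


Searching for <employee> with <name>Yara</name>
Found at position 5
<role>Operations</role>

ANSWER: Operations


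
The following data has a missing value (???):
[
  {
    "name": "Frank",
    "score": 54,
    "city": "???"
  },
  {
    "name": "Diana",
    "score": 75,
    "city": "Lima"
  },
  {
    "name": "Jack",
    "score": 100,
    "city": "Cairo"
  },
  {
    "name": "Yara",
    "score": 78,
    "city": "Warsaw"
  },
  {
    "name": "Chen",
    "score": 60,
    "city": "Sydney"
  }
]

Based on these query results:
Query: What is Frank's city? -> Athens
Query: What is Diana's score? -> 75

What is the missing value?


The missing value is Frank's city
From query: Frank's city = Athens

ANSWER: Athens


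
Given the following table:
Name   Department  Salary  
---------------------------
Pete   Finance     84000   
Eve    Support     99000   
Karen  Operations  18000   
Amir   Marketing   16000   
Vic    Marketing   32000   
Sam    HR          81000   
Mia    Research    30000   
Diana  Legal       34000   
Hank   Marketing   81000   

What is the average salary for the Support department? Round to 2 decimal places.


Support department members:
  Eve: 99000
Sum = 99000
Count = 1
Average = 99000 / 1 = 99000.00

ANSWER: 99000.00


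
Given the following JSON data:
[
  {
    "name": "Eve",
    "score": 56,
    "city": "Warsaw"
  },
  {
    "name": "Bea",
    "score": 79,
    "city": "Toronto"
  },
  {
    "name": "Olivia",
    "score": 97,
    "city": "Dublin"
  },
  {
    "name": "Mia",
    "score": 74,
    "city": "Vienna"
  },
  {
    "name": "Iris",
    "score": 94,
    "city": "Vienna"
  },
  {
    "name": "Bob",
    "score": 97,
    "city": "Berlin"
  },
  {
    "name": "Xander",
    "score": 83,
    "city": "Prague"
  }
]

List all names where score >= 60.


Filtering records where score >= 60:
  Eve (score=56) -> no
  Bea (score=79) -> YES
  Olivia (score=97) -> YES
  Mia (score=74) -> YES
  Iris (score=94) -> YES
  Bob (score=97) -> YES
  Xander (score=83) -> YES


ANSWER: Bea, Olivia, Mia, Iris, Bob, Xander


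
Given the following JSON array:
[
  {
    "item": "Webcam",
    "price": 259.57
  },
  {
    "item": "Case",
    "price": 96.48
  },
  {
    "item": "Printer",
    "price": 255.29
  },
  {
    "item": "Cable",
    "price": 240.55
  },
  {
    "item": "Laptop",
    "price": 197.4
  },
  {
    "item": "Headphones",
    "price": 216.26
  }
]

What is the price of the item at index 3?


Array index 3 -> Cable
price = 240.55

ANSWER: 240.55


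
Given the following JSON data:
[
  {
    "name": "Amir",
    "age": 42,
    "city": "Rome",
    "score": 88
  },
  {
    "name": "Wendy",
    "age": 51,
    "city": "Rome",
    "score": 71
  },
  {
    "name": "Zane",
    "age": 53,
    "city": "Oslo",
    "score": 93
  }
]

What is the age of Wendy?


Looking up record where name = Wendy
Record index: 1
Field 'age' = 51

ANSWER: 51


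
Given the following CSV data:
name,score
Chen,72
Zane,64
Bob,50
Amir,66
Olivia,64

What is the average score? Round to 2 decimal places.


Scores: 72, 64, 50, 66, 64
Sum = 316
Count = 5
Average = 316 / 5 = 63.20

ANSWER: 63.20


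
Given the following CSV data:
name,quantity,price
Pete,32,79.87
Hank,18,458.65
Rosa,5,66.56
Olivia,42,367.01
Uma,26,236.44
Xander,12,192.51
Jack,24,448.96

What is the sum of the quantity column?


Values in 'quantity' column:
  Row 1: 32
  Row 2: 18
  Row 3: 5
  Row 4: 42
  Row 5: 26
  Row 6: 12
  Row 7: 24
Sum = 32 + 18 + 5 + 42 + 26 + 12 + 24 = 159

ANSWER: 159


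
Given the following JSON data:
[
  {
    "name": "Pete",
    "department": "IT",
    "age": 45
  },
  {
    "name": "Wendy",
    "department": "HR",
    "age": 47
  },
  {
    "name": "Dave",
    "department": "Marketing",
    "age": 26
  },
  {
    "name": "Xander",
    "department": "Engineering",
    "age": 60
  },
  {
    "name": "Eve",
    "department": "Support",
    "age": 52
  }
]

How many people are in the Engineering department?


Scanning records for department = Engineering
  Record 3: Xander
Count: 1

ANSWER: 1


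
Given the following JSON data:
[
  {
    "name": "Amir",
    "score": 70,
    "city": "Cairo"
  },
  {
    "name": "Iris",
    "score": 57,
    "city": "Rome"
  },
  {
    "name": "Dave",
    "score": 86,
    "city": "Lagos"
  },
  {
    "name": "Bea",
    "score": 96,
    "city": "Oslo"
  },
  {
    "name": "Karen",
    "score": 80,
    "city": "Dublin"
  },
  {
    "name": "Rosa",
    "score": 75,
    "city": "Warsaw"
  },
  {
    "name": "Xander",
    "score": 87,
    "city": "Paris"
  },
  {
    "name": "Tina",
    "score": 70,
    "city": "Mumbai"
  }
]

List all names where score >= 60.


Filtering records where score >= 60:
  Amir (score=70) -> YES
  Iris (score=57) -> no
  Dave (score=86) -> YES
  Bea (score=96) -> YES
  Karen (score=80) -> YES
  Rosa (score=75) -> YES
  Xander (score=87) -> YES
  Tina (score=70) -> YES


ANSWER: Amir, Dave, Bea, Karen, Rosa, Xander, Tina


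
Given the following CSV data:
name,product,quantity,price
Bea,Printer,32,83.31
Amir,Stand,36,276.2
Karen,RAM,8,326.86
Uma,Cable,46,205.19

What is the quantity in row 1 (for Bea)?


Row 1: Bea
Column 'quantity' = 32

ANSWER: 32


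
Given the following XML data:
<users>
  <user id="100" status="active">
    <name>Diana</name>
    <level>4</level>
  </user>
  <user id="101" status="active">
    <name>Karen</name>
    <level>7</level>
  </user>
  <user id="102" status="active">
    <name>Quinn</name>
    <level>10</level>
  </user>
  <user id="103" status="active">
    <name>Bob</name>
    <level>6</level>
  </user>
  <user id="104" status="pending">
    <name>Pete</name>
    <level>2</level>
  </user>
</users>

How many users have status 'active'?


Counting users with status='active':
  Diana (id=100) -> MATCH
  Karen (id=101) -> MATCH
  Quinn (id=102) -> MATCH
  Bob (id=103) -> MATCH
Count: 4

ANSWER: 4


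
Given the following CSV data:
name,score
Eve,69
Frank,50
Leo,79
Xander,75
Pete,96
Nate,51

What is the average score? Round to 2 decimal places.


Scores: 69, 50, 79, 75, 96, 51
Sum = 420
Count = 6
Average = 420 / 6 = 70.00

ANSWER: 70.00


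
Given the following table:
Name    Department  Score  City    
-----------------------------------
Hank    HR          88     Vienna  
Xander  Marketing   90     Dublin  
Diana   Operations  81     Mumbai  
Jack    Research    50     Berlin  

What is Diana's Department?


Row 3: Diana
Department = Operations

ANSWER: Operations


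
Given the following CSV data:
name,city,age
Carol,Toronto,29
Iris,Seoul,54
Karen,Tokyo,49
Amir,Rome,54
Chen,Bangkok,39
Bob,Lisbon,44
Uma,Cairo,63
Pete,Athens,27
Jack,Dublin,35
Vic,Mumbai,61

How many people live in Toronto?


Scanning city column for 'Toronto':
  Row 1: Carol -> MATCH
Total matches: 1

ANSWER: 1


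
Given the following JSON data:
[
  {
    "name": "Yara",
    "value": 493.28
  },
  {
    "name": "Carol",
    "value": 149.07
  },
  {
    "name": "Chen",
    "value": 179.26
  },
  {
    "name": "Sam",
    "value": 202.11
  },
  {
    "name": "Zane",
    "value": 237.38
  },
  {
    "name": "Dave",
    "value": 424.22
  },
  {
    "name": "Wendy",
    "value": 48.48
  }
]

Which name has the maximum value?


Comparing values:
  Yara: 493.28
  Carol: 149.07
  Chen: 179.26
  Sam: 202.11
  Zane: 237.38
  Dave: 424.22
  Wendy: 48.48
Maximum: Yara (493.28)

ANSWER: Yara


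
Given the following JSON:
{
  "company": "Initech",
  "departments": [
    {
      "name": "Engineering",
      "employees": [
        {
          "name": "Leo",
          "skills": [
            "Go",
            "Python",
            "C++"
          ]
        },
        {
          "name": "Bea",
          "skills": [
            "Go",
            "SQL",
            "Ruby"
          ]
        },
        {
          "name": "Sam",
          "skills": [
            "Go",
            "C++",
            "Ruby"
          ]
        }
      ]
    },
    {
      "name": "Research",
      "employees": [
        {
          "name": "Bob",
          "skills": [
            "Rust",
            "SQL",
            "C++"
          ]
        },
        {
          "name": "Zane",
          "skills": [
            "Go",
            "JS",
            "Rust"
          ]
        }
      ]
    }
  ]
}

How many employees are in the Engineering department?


Path: departments[0].employees
Count: 3

ANSWER: 3
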